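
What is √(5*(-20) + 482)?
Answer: √382 ≈ 19.545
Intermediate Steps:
√(5*(-20) + 482) = √(-100 + 482) = √382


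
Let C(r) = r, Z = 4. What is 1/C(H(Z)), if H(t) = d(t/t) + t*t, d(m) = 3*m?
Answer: 1/19 ≈ 0.052632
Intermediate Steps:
H(t) = 3 + t² (H(t) = 3*(t/t) + t*t = 3*1 + t² = 3 + t²)
1/C(H(Z)) = 1/(3 + 4²) = 1/(3 + 16) = 1/19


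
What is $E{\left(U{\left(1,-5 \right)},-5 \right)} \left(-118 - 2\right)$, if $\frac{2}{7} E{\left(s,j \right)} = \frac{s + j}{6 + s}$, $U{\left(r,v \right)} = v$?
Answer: $4200$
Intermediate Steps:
$E{\left(s,j \right)} = \frac{7 \left(j + s\right)}{2 \left(6 + s\right)}$ ($E{\left(s,j \right)} = \frac{7 \frac{s + j}{6 + s}}{2} = \frac{7 \frac{j + s}{6 + s}}{2} = \frac{7 \left(j + s\right)}{2 \left(6 + s\right)}$)
$E{\left(U{\left(1,-5 \right)},-5 \right)} \left(-118 - 2\right) = \frac{7 \left(-5 - 5\right)}{2 \left(6 - 5\right)} \left(-118 - 2\right) = \frac{7}{2} \cdot 1^{-1} \left(-10\right) \left(-120\right) = \frac{7}{2} \cdot 1 \left(-10\right) \left(-120\right) = \left(-35\right) \left(-120\right) = 4200$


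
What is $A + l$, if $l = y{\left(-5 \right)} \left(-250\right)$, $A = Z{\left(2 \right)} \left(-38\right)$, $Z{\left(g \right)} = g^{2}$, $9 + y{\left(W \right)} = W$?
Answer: $3348$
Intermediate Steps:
$y{\left(W \right)} = -9 + W$
$A = -152$ ($A = 2^{2} \left(-38\right) = 4 \left(-38\right) = -152$)
$l = 3500$ ($l = \left(-9 - 5\right) \left(-250\right) = \left(-14\right) \left(-250\right) = 3500$)
$A + l = -152 + 3500 = 3348$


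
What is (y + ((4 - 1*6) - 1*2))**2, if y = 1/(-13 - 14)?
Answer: 11881/729 ≈ 16.298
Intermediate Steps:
y = -1/27 (y = 1/(-27) = -1/27 ≈ -0.037037)
(y + ((4 - 1*6) - 1*2))**2 = (-1/27 + ((4 - 1*6) - 1*2))**2 = (-1/27 + ((4 - 6) - 2))**2 = (-1/27 + (-2 - 2))**2 = (-1/27 - 4)**2 = (-109/27)**2 = 11881/729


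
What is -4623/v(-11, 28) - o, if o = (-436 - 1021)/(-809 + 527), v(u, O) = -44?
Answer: 13187/132 ≈ 99.901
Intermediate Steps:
o = 31/6 (o = -1457/(-282) = -1457*(-1/282) = 31/6 ≈ 5.1667)
-4623/v(-11, 28) - o = -4623/(-44) - 1*31/6 = -4623*(-1/44) - 31/6 = 4623/44 - 31/6 = 13187/132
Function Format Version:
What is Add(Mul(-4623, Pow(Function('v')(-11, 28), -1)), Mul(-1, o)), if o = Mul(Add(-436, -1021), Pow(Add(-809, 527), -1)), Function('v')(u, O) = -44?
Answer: Rational(13187, 132) ≈ 99.901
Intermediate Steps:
o = Rational(31, 6) (o = Mul(-1457, Pow(-282, -1)) = Mul(-1457, Rational(-1, 282)) = Rational(31, 6) ≈ 5.1667)
Add(Mul(-4623, Pow(Function('v')(-11, 28), -1)), Mul(-1, o)) = Add(Mul(-4623, Pow(-44, -1)), Mul(-1, Rational(31, 6))) = Add(Mul(-4623, Rational(-1, 44)), Rational(-31, 6)) = Add(Rational(4623, 44), Rational(-31, 6)) = Rational(13187, 132)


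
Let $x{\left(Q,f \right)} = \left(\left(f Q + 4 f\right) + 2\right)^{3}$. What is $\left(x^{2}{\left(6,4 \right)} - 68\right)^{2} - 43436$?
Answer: $30129468740131325540$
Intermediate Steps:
$x{\left(Q,f \right)} = \left(2 + 4 f + Q f\right)^{3}$ ($x{\left(Q,f \right)} = \left(\left(Q f + 4 f\right) + 2\right)^{3} = \left(\left(4 f + Q f\right) + 2\right)^{3} = \left(2 + 4 f + Q f\right)^{3}$)
$\left(x^{2}{\left(6,4 \right)} - 68\right)^{2} - 43436 = \left(\left(\left(2 + 4 \cdot 4 + 6 \cdot 4\right)^{3}\right)^{2} - 68\right)^{2} - 43436 = \left(\left(\left(2 + 16 + 24\right)^{3}\right)^{2} - 68\right)^{2} - 43436 = \left(\left(42^{3}\right)^{2} - 68\right)^{2} - 43436 = \left(74088^{2} - 68\right)^{2} - 43436 = \left(5489031744 - 68\right)^{2} - 43436 = 5489031676^{2} - 43436 = 30129468740131368976 - 43436 = 30129468740131325540$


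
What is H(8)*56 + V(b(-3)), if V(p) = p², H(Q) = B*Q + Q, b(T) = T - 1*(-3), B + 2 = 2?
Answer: 448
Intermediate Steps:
B = 0 (B = -2 + 2 = 0)
b(T) = 3 + T (b(T) = T + 3 = 3 + T)
H(Q) = Q (H(Q) = 0*Q + Q = 0 + Q = Q)
H(8)*56 + V(b(-3)) = 8*56 + (3 - 3)² = 448 + 0² = 448 + 0 = 448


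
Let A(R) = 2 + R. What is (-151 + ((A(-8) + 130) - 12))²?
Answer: 1521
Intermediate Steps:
(-151 + ((A(-8) + 130) - 12))² = (-151 + (((2 - 8) + 130) - 12))² = (-151 + ((-6 + 130) - 12))² = (-151 + (124 - 12))² = (-151 + 112)² = (-39)² = 1521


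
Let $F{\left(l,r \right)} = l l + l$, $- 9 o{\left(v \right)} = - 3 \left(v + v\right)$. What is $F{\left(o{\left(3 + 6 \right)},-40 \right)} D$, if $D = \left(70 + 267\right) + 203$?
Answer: $22680$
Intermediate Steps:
$o{\left(v \right)} = \frac{2 v}{3}$ ($o{\left(v \right)} = - \frac{\left(-3\right) \left(v + v\right)}{9} = - \frac{\left(-3\right) 2 v}{9} = - \frac{\left(-6\right) v}{9} = \frac{2 v}{3}$)
$D = 540$ ($D = 337 + 203 = 540$)
$F{\left(l,r \right)} = l + l^{2}$ ($F{\left(l,r \right)} = l^{2} + l = l + l^{2}$)
$F{\left(o{\left(3 + 6 \right)},-40 \right)} D = \frac{2 \left(3 + 6\right)}{3} \left(1 + \frac{2 \left(3 + 6\right)}{3}\right) 540 = \frac{2}{3} \cdot 9 \left(1 + \frac{2}{3} \cdot 9\right) 540 = 6 \left(1 + 6\right) 540 = 6 \cdot 7 \cdot 540 = 42 \cdot 540 = 22680$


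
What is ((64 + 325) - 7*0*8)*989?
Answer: 384721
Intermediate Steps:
((64 + 325) - 7*0*8)*989 = (389 + 0*8)*989 = (389 + 0)*989 = 389*989 = 384721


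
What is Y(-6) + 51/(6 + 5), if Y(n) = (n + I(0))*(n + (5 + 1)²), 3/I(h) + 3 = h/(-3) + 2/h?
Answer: -1929/11 ≈ -175.36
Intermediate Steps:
I(h) = 3/(-3 + 2/h - h/3) (I(h) = 3/(-3 + (h/(-3) + 2/h)) = 3/(-3 + (h*(-⅓) + 2/h)) = 3/(-3 + (-h/3 + 2/h)) = 3/(-3 + (2/h - h/3)) = 3/(-3 + 2/h - h/3))
Y(n) = n*(36 + n) (Y(n) = (n - 9*0/(-6 + 0² + 9*0))*(n + (5 + 1)²) = (n - 9*0/(-6 + 0 + 0))*(n + 6²) = (n - 9*0/(-6))*(n + 36) = (n - 9*0*(-⅙))*(36 + n) = (n + 0)*(36 + n) = n*(36 + n))
Y(-6) + 51/(6 + 5) = -6*(36 - 6) + 51/(6 + 5) = -6*30 + 51/11 = -180 + (1/11)*51 = -180 + 51/11 = -1929/11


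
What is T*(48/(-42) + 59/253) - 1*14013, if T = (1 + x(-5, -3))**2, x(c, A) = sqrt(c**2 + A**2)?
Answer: -3553344/253 - 3222*sqrt(34)/1771 ≈ -14055.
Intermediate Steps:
x(c, A) = sqrt(A**2 + c**2)
T = (1 + sqrt(34))**2 (T = (1 + sqrt((-3)**2 + (-5)**2))**2 = (1 + sqrt(9 + 25))**2 = (1 + sqrt(34))**2 ≈ 46.662)
T*(48/(-42) + 59/253) - 1*14013 = (1 + sqrt(34))**2*(48/(-42) + 59/253) - 1*14013 = (1 + sqrt(34))**2*(48*(-1/42) + 59*(1/253)) - 14013 = (1 + sqrt(34))**2*(-8/7 + 59/253) - 14013 = (1 + sqrt(34))**2*(-1611/1771) - 14013 = -1611*(1 + sqrt(34))**2/1771 - 14013 = -14013 - 1611*(1 + sqrt(34))**2/1771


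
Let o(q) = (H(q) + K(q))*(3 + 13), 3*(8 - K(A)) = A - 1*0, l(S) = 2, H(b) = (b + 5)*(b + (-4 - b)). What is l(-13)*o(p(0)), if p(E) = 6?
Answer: -1216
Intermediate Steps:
H(b) = -20 - 4*b (H(b) = (5 + b)*(-4) = -20 - 4*b)
K(A) = 8 - A/3 (K(A) = 8 - (A - 1*0)/3 = 8 - (A + 0)/3 = 8 - A/3)
o(q) = -192 - 208*q/3 (o(q) = ((-20 - 4*q) + (8 - q/3))*(3 + 13) = (-12 - 13*q/3)*16 = -192 - 208*q/3)
l(-13)*o(p(0)) = 2*(-192 - 208/3*6) = 2*(-192 - 416) = 2*(-608) = -1216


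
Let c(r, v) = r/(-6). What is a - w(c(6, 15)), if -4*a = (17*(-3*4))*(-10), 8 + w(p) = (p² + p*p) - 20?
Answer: -484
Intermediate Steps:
c(r, v) = -r/6 (c(r, v) = r*(-⅙) = -r/6)
w(p) = -28 + 2*p² (w(p) = -8 + ((p² + p*p) - 20) = -8 + ((p² + p²) - 20) = -8 + (2*p² - 20) = -8 + (-20 + 2*p²) = -28 + 2*p²)
a = -510 (a = -17*(-3*4)*(-10)/4 = -17*(-12)*(-10)/4 = -(-51)*(-10) = -¼*2040 = -510)
a - w(c(6, 15)) = -510 - (-28 + 2*(-⅙*6)²) = -510 - (-28 + 2*(-1)²) = -510 - (-28 + 2*1) = -510 - (-28 + 2) = -510 - 1*(-26) = -510 + 26 = -484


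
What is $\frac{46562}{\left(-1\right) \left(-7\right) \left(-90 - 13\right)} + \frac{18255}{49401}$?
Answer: $- \frac{762349169}{11872707} \approx -64.21$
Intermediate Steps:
$\frac{46562}{\left(-1\right) \left(-7\right) \left(-90 - 13\right)} + \frac{18255}{49401} = \frac{46562}{7 \left(-103\right)} + 18255 \cdot \frac{1}{49401} = \frac{46562}{-721} + \frac{6085}{16467} = 46562 \left(- \frac{1}{721}\right) + \frac{6085}{16467} = - \frac{46562}{721} + \frac{6085}{16467} = - \frac{762349169}{11872707}$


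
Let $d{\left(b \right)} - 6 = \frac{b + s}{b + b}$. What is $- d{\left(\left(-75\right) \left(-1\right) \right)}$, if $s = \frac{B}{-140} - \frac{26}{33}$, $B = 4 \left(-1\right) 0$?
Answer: $- \frac{32149}{4950} \approx -6.4948$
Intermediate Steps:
$B = 0$ ($B = \left(-4\right) 0 = 0$)
$s = - \frac{26}{33}$ ($s = \frac{0}{-140} - \frac{26}{33} = 0 \left(- \frac{1}{140}\right) - \frac{26}{33} = 0 - \frac{26}{33} = - \frac{26}{33} \approx -0.78788$)
$d{\left(b \right)} = 6 + \frac{- \frac{26}{33} + b}{2 b}$ ($d{\left(b \right)} = 6 + \frac{b - \frac{26}{33}}{b + b} = 6 + \frac{- \frac{26}{33} + b}{2 b}$)
$- d{\left(\left(-75\right) \left(-1\right) \right)} = - \frac{13 \left(-2 + 33 \left(\left(-75\right) \left(-1\right)\right)\right)}{66 \left(\left(-75\right) \left(-1\right)\right)} = - \frac{13 \left(-2 + 33 \cdot 75\right)}{66 \cdot 75} = - \frac{13 \left(-2 + 2475\right)}{66 \cdot 75} = - \frac{13 \cdot 2473}{66 \cdot 75} = \left(-1\right) \frac{32149}{4950} = - \frac{32149}{4950}$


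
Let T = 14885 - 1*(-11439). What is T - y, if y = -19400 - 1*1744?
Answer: 47468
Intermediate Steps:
T = 26324 (T = 14885 + 11439 = 26324)
y = -21144 (y = -19400 - 1744 = -21144)
T - y = 26324 - 1*(-21144) = 26324 + 21144 = 47468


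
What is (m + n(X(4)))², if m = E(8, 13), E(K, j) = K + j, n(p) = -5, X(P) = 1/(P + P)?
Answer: 256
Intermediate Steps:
X(P) = 1/(2*P)
m = 21 (m = 8 + 13 = 21)
(m + n(X(4)))² = (21 - 5)² = 16² = 256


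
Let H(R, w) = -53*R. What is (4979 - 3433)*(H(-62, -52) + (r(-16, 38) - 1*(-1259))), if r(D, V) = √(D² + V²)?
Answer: 7026570 + 15460*√17 ≈ 7.0903e+6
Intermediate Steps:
(4979 - 3433)*(H(-62, -52) + (r(-16, 38) - 1*(-1259))) = (4979 - 3433)*(-53*(-62) + (√((-16)² + 38²) - 1*(-1259))) = 1546*(3286 + (√(256 + 1444) + 1259)) = 1546*(3286 + (√1700 + 1259)) = 1546*(3286 + (10*√17 + 1259)) = 1546*(3286 + (1259 + 10*√17)) = 1546*(4545 + 10*√17) = 7026570 + 15460*√17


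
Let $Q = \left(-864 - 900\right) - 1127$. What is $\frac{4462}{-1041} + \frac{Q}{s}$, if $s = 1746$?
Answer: $- \frac{3600061}{605862} \approx -5.942$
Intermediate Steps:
$Q = -2891$ ($Q = -1764 - 1127 = -2891$)
$\frac{4462}{-1041} + \frac{Q}{s} = \frac{4462}{-1041} - \frac{2891}{1746} = 4462 \left(- \frac{1}{1041}\right) - \frac{2891}{1746} = - \frac{4462}{1041} - \frac{2891}{1746} = - \frac{3600061}{605862}$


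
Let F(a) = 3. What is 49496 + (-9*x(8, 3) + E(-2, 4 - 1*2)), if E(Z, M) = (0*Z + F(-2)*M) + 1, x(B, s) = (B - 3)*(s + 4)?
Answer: 49188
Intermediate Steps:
x(B, s) = (-3 + B)*(4 + s)
E(Z, M) = 1 + 3*M (E(Z, M) = (0*Z + 3*M) + 1 = (0 + 3*M) + 1 = 3*M + 1 = 1 + 3*M)
49496 + (-9*x(8, 3) + E(-2, 4 - 1*2)) = 49496 + (-9*(-12 - 3*3 + 4*8 + 8*3) + (1 + 3*(4 - 1*2))) = 49496 + (-9*(-12 - 9 + 32 + 24) + (1 + 3*(4 - 2))) = 49496 + (-9*35 + (1 + 3*2)) = 49496 + (-315 + (1 + 6)) = 49496 + (-315 + 7) = 49496 - 308 = 49188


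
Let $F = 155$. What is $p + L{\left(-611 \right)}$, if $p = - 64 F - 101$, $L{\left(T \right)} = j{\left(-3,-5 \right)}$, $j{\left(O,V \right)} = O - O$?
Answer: $-10021$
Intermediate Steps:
$j{\left(O,V \right)} = 0$
$L{\left(T \right)} = 0$
$p = -10021$ ($p = \left(-64\right) 155 - 101 = -9920 - 101 = -10021$)
$p + L{\left(-611 \right)} = -10021 + 0 = -10021$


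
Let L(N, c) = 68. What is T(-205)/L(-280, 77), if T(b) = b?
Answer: -205/68 ≈ -3.0147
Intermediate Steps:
T(-205)/L(-280, 77) = -205/68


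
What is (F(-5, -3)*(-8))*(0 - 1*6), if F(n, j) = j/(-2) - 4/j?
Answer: 136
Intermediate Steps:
F(n, j) = -4/j - j/2 (F(n, j) = j*(-½) - 4/j = -j/2 - 4/j = -4/j - j/2)
(F(-5, -3)*(-8))*(0 - 1*6) = ((-4/(-3) - ½*(-3))*(-8))*(0 - 1*6) = ((-4*(-⅓) + 3/2)*(-8))*(0 - 6) = ((4/3 + 3/2)*(-8))*(-6) = ((17/6)*(-8))*(-6) = -68/3*(-6) = 136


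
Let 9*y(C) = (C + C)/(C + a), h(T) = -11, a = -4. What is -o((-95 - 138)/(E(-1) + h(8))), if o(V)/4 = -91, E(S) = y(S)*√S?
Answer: 364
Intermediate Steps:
y(C) = 2*C/(9*(-4 + C)) (y(C) = ((C + C)/(C - 4))/9 = ((2*C)/(-4 + C))/9 = (2*C/(-4 + C))/9 = 2*C/(9*(-4 + C)))
E(S) = 2*S^(3/2)/(9*(-4 + S)) (E(S) = (2*S/(9*(-4 + S)))*√S = 2*S^(3/2)/(9*(-4 + S)))
o(V) = -364 (o(V) = 4*(-91) = -364)
-o((-95 - 138)/(E(-1) + h(8))) = -1*(-364) = 364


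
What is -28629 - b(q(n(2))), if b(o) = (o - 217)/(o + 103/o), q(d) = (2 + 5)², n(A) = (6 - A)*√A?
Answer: -8959848/313 ≈ -28626.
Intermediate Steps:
n(A) = √A*(6 - A)
q(d) = 49 (q(d) = 7² = 49)
b(o) = (-217 + o)/(o + 103/o)
-28629 - b(q(n(2))) = -28629 - 49*(-217 + 49)/(103 + 49²) = -28629 - 49*(-168)/(103 + 2401) = -28629 - 49*(-168)/2504 = -28629 - 1*(-1029/313) = -28629 + 1029/313 = -8959848/313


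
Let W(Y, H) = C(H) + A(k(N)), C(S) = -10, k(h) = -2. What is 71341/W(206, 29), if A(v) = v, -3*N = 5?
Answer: -71341/12 ≈ -5945.1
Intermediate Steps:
N = -5/3 (N = -⅓*5 = -5/3 ≈ -1.6667)
W(Y, H) = -12 (W(Y, H) = -10 - 2 = -12)
71341/W(206, 29) = 71341/(-12) = 71341*(-1/12) = -71341/12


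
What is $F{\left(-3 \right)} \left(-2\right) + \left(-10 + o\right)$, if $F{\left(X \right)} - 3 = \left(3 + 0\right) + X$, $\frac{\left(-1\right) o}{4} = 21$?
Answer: $-100$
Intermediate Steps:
$o = -84$ ($o = \left(-4\right) 21 = -84$)
$F{\left(X \right)} = 6 + X$ ($F{\left(X \right)} = 3 + \left(\left(3 + 0\right) + X\right) = 3 + \left(3 + X\right) = 6 + X$)
$F{\left(-3 \right)} \left(-2\right) + \left(-10 + o\right) = \left(6 - 3\right) \left(-2\right) - 94 = 3 \left(-2\right) - 94 = -6 - 94 = -100$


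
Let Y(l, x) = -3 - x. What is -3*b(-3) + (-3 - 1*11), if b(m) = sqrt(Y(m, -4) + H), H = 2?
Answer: -14 - 3*sqrt(3) ≈ -19.196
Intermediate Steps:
b(m) = sqrt(3) (b(m) = sqrt((-3 - 1*(-4)) + 2) = sqrt((-3 + 4) + 2) = sqrt(1 + 2) = sqrt(3))
-3*b(-3) + (-3 - 1*11) = -3*sqrt(3) + (-3 - 1*11) = -3*sqrt(3) + (-3 - 11) = -3*sqrt(3) - 14 = -14 - 3*sqrt(3)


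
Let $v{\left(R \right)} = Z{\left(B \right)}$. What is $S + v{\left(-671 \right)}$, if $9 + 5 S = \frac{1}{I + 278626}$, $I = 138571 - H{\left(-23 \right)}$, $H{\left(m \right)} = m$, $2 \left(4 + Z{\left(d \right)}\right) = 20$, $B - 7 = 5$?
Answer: $\frac{8761621}{2086100} \approx 4.2$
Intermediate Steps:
$B = 12$ ($B = 7 + 5 = 12$)
$Z{\left(d \right)} = 6$ ($Z{\left(d \right)} = -4 + \frac{1}{2} \cdot 20 = -4 + 10 = 6$)
$v{\left(R \right)} = 6$
$I = 138594$ ($I = 138571 - -23 = 138571 + 23 = 138594$)
$S = - \frac{3754979}{2086100}$ ($S = - \frac{9}{5} + \frac{1}{5 \left(138594 + 278626\right)} = - \frac{9}{5} + \frac{1}{5 \cdot 417220} = - \frac{9}{5} + \frac{1}{5} \cdot \frac{1}{417220} = - \frac{9}{5} + \frac{1}{2086100} = - \frac{3754979}{2086100} \approx -1.8$)
$S + v{\left(-671 \right)} = - \frac{3754979}{2086100} + 6 = \frac{8761621}{2086100}$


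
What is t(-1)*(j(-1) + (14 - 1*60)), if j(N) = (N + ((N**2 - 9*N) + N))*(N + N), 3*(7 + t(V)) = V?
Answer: 1364/3 ≈ 454.67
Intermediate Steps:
t(V) = -7 + V/3
j(N) = 2*N*(N**2 - 7*N) (j(N) = (N + (N**2 - 8*N))*(2*N) = (N**2 - 7*N)*(2*N) = 2*N*(N**2 - 7*N))
t(-1)*(j(-1) + (14 - 1*60)) = (-7 + (1/3)*(-1))*(2*(-1)**2*(-7 - 1) + (14 - 1*60)) = (-7 - 1/3)*(2*1*(-8) + (14 - 60)) = -22*(-16 - 46)/3 = -22/3*(-62) = 1364/3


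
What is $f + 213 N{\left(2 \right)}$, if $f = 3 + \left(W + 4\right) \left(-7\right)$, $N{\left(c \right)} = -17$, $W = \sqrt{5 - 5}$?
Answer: $-3646$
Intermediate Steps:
$W = 0$ ($W = \sqrt{0} = 0$)
$f = -25$ ($f = 3 + \left(0 + 4\right) \left(-7\right) = 3 + 4 \left(-7\right) = 3 - 28 = -25$)
$f + 213 N{\left(2 \right)} = -25 + 213 \left(-17\right) = -25 - 3621 = -3646$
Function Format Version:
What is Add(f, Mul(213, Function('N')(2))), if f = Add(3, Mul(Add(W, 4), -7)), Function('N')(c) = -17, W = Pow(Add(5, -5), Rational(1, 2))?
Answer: -3646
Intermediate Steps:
W = 0 (W = Pow(0, Rational(1, 2)) = 0)
f = -25 (f = Add(3, Mul(Add(0, 4), -7)) = Add(3, Mul(4, -7)) = Add(3, -28) = -25)
Add(f, Mul(213, Function('N')(2))) = Add(-25, Mul(213, -17)) = Add(-25, -3621) = -3646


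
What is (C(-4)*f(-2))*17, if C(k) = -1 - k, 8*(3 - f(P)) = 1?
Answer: 1173/8 ≈ 146.63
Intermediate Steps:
f(P) = 23/8 (f(P) = 3 - ⅛*1 = 3 - ⅛ = 23/8)
(C(-4)*f(-2))*17 = ((-1 - 1*(-4))*(23/8))*17 = ((-1 + 4)*(23/8))*17 = (3*(23/8))*17 = (69/8)*17 = 1173/8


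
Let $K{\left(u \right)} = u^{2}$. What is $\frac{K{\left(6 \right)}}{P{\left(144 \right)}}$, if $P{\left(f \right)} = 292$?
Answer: $\frac{9}{73} \approx 0.12329$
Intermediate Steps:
$\frac{K{\left(6 \right)}}{P{\left(144 \right)}} = \frac{6^{2}}{292} = 36 \cdot \frac{1}{292} = \frac{9}{73}$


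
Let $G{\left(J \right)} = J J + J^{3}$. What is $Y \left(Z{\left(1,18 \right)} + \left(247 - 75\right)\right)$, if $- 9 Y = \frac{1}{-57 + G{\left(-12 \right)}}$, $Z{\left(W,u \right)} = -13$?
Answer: $\frac{53}{4923} \approx 0.010766$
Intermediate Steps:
$G{\left(J \right)} = J^{2} + J^{3}$
$Y = \frac{1}{14769}$ ($Y = - \frac{1}{9 \left(-57 + \left(-12\right)^{2} \left(1 - 12\right)\right)} = - \frac{1}{9 \left(-57 + 144 \left(-11\right)\right)} = - \frac{1}{9 \left(-57 - 1584\right)} = - \frac{1}{9 \left(-1641\right)} = \left(- \frac{1}{9}\right) \left(- \frac{1}{1641}\right) = \frac{1}{14769} \approx 6.7709 \cdot 10^{-5}$)
$Y \left(Z{\left(1,18 \right)} + \left(247 - 75\right)\right) = \frac{-13 + \left(247 - 75\right)}{14769} = \frac{-13 + 172}{14769} = \frac{1}{14769} \cdot 159 = \frac{53}{4923}$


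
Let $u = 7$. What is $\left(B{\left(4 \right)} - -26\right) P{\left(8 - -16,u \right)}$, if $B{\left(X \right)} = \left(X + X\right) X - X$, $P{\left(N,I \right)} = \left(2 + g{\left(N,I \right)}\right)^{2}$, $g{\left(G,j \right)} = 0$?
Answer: $216$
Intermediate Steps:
$P{\left(N,I \right)} = 4$ ($P{\left(N,I \right)} = \left(2 + 0\right)^{2} = 2^{2} = 4$)
$B{\left(X \right)} = - X + 2 X^{2}$ ($B{\left(X \right)} = 2 X X - X = 2 X^{2} - X = - X + 2 X^{2}$)
$\left(B{\left(4 \right)} - -26\right) P{\left(8 - -16,u \right)} = \left(4 \left(-1 + 2 \cdot 4\right) - -26\right) 4 = \left(4 \left(-1 + 8\right) + 26\right) 4 = \left(4 \cdot 7 + 26\right) 4 = \left(28 + 26\right) 4 = 54 \cdot 4 = 216$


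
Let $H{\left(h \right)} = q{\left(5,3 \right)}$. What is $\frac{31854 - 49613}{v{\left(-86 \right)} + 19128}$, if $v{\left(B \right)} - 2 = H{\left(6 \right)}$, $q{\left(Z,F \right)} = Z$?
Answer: $- \frac{413}{445} \approx -0.92809$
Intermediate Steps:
$H{\left(h \right)} = 5$
$v{\left(B \right)} = 7$ ($v{\left(B \right)} = 2 + 5 = 7$)
$\frac{31854 - 49613}{v{\left(-86 \right)} + 19128} = \frac{31854 - 49613}{7 + 19128} = - \frac{17759}{19135} = \left(-17759\right) \frac{1}{19135} = - \frac{413}{445}$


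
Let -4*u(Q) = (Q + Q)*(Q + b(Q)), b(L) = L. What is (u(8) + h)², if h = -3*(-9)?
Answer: 1369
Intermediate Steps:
h = 27
u(Q) = -Q² (u(Q) = -(Q + Q)*(Q + Q)/4 = -2*Q*2*Q/4 = -Q²)
(u(8) + h)² = (-1*8² + 27)² = (-1*64 + 27)² = (-64 + 27)² = (-37)² = 1369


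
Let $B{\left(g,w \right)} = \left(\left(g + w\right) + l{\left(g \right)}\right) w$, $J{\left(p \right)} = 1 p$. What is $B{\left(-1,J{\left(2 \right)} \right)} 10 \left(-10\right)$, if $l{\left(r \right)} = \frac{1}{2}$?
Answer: $-300$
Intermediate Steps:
$l{\left(r \right)} = \frac{1}{2}$
$J{\left(p \right)} = p$
$B{\left(g,w \right)} = w \left(\frac{1}{2} + g + w\right)$ ($B{\left(g,w \right)} = \left(\left(g + w\right) + \frac{1}{2}\right) w = \left(\frac{1}{2} + g + w\right) w = w \left(\frac{1}{2} + g + w\right)$)
$B{\left(-1,J{\left(2 \right)} \right)} 10 \left(-10\right) = 2 \left(\frac{1}{2} - 1 + 2\right) 10 \left(-10\right) = 2 \cdot \frac{3}{2} \cdot 10 \left(-10\right) = 3 \cdot 10 \left(-10\right) = 30 \left(-10\right) = -300$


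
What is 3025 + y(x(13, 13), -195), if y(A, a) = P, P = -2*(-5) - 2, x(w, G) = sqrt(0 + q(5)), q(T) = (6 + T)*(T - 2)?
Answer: 3033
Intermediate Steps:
q(T) = (-2 + T)*(6 + T) (q(T) = (6 + T)*(-2 + T) = (-2 + T)*(6 + T))
x(w, G) = sqrt(33) (x(w, G) = sqrt(0 + (-12 + 5**2 + 4*5)) = sqrt(0 + (-12 + 25 + 20)) = sqrt(0 + 33) = sqrt(33))
P = 8 (P = 10 - 2 = 8)
y(A, a) = 8
3025 + y(x(13, 13), -195) = 3025 + 8 = 3033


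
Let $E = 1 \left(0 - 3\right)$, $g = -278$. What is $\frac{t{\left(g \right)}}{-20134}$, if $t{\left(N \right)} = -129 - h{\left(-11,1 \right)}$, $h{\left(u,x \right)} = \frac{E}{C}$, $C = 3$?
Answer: $\frac{64}{10067} \approx 0.0063574$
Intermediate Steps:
$E = -3$ ($E = 1 \left(-3\right) = -3$)
$h{\left(u,x \right)} = -1$ ($h{\left(u,x \right)} = - \frac{3}{3} = \left(-3\right) \frac{1}{3} = -1$)
$t{\left(N \right)} = -128$ ($t{\left(N \right)} = -129 - -1 = -129 + 1 = -128$)
$\frac{t{\left(g \right)}}{-20134} = - \frac{128}{-20134} = \left(-128\right) \left(- \frac{1}{20134}\right) = \frac{64}{10067}$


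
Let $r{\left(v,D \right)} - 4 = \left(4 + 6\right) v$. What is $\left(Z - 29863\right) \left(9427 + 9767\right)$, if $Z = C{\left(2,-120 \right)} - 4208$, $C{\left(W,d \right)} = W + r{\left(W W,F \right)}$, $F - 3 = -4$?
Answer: $-653075850$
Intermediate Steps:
$F = -1$ ($F = 3 - 4 = -1$)
$r{\left(v,D \right)} = 4 + 10 v$ ($r{\left(v,D \right)} = 4 + \left(4 + 6\right) v = 4 + 10 v$)
$C{\left(W,d \right)} = 4 + W + 10 W^{2}$ ($C{\left(W,d \right)} = W + \left(4 + 10 W W\right) = W + \left(4 + 10 W^{2}\right) = 4 + W + 10 W^{2}$)
$Z = -4162$ ($Z = \left(4 + 2 + 10 \cdot 2^{2}\right) - 4208 = \left(4 + 2 + 10 \cdot 4\right) - 4208 = \left(4 + 2 + 40\right) - 4208 = 46 - 4208 = -4162$)
$\left(Z - 29863\right) \left(9427 + 9767\right) = \left(-4162 - 29863\right) \left(9427 + 9767\right) = \left(-34025\right) 19194 = -653075850$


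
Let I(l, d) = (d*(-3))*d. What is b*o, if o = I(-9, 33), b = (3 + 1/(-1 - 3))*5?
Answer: -179685/4 ≈ -44921.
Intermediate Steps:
I(l, d) = -3*d² (I(l, d) = (-3*d)*d = -3*d²)
b = 55/4 (b = (3 + 1/(-4))*5 = (3 - ¼)*5 = (11/4)*5 = 55/4 ≈ 13.750)
o = -3267 (o = -3*33² = -3*1089 = -3267)
b*o = (55/4)*(-3267) = -179685/4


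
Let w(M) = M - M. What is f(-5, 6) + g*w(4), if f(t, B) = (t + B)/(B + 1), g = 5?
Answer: 1/7 ≈ 0.14286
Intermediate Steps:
w(M) = 0
f(t, B) = (B + t)/(1 + B)
f(-5, 6) + g*w(4) = (6 - 5)/(1 + 6) + 5*0 = 1/7 + 0 = 1/7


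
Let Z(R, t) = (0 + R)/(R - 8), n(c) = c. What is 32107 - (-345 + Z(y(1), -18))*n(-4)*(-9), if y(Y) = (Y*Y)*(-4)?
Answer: 44515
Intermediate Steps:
y(Y) = -4*Y² (y(Y) = Y²*(-4) = -4*Y²)
Z(R, t) = R/(-8 + R)
32107 - (-345 + Z(y(1), -18))*n(-4)*(-9) = 32107 - (-345 + (-4*1²)/(-8 - 4*1²))*(-4*(-9)) = 32107 - (-345 + (-4*1)/(-8 - 4*1))*36 = 32107 - (-345 - 4/(-8 - 4))*36 = 32107 - (-345 - 4/(-12))*36 = 32107 - (-345 - 4*(-1/12))*36 = 32107 - (-345 + ⅓)*36 = 32107 - (-1034)*36/3 = 32107 - 1*(-12408) = 32107 + 12408 = 44515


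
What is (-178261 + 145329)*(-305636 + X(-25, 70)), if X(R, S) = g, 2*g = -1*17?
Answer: 10065484674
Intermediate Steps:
g = -17/2 (g = (-1*17)/2 = (1/2)*(-17) = -17/2 ≈ -8.5000)
X(R, S) = -17/2
(-178261 + 145329)*(-305636 + X(-25, 70)) = (-178261 + 145329)*(-305636 - 17/2) = -32932*(-611289/2) = 10065484674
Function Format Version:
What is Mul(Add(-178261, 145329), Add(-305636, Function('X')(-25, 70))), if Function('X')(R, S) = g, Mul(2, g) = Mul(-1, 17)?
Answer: 10065484674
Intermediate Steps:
g = Rational(-17, 2) (g = Mul(Rational(1, 2), Mul(-1, 17)) = Mul(Rational(1, 2), -17) = Rational(-17, 2) ≈ -8.5000)
Function('X')(R, S) = Rational(-17, 2)
Mul(Add(-178261, 145329), Add(-305636, Function('X')(-25, 70))) = Mul(Add(-178261, 145329), Add(-305636, Rational(-17, 2))) = Mul(-32932, Rational(-611289, 2)) = 10065484674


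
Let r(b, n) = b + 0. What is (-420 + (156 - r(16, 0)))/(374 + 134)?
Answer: -70/127 ≈ -0.55118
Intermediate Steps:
r(b, n) = b
(-420 + (156 - r(16, 0)))/(374 + 134) = (-420 + (156 - 1*16))/(374 + 134) = (-420 + (156 - 16))/508 = (-420 + 140)*(1/508) = -280*1/508 = -70/127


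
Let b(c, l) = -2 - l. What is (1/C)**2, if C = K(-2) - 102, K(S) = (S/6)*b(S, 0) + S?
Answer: 9/96100 ≈ 9.3652e-5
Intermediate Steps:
K(S) = 2*S/3 (K(S) = (S/6)*(-2 - 1*0) + S = (S*(1/6))*(-2 + 0) + S = (S/6)*(-2) + S = -S/3 + S = 2*S/3)
C = -310/3 (C = (2/3)*(-2) - 102 = -4/3 - 102 = -310/3 ≈ -103.33)
(1/C)**2 = (1/(-310/3))**2 = (-3/310)**2 = 9/96100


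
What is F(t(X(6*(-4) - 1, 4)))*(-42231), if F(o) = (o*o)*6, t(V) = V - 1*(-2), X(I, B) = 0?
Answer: -1013544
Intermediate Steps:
t(V) = 2 + V (t(V) = V + 2 = 2 + V)
F(o) = 6*o² (F(o) = o²*6 = 6*o²)
F(t(X(6*(-4) - 1, 4)))*(-42231) = (6*(2 + 0)²)*(-42231) = (6*2²)*(-42231) = (6*4)*(-42231) = 24*(-42231) = -1013544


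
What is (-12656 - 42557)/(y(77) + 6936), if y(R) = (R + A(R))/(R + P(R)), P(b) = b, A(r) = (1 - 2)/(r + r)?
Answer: -1309431508/164506033 ≈ -7.9598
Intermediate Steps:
A(r) = -1/(2*r)
y(R) = (R - 1/(2*R))/(2*R) (y(R) = (R - 1/(2*R))/(R + R) = (R - 1/(2*R))/((2*R)) = (R - 1/(2*R))*(1/(2*R)) = (R - 1/(2*R))/(2*R))
(-12656 - 42557)/(y(77) + 6936) = (-12656 - 42557)/((½ - ¼/77²) + 6936) = -55213/((½ - ¼*1/5929) + 6936) = -55213/((½ - 1/23716) + 6936) = -55213/(11857/23716 + 6936) = -55213/164506033/23716 = -55213*23716/164506033 = -1309431508/164506033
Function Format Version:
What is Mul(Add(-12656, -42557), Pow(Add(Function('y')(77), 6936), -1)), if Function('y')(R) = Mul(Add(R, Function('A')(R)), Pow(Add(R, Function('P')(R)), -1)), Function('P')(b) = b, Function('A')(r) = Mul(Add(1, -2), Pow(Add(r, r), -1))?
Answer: Rational(-1309431508, 164506033) ≈ -7.9598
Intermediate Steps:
Function('A')(r) = Mul(Rational(-1, 2), Pow(r, -1)) (Function('A')(r) = Mul(-1, Pow(Mul(2, r), -1)) = Mul(-1, Mul(Rational(1, 2), Pow(r, -1))) = Mul(Rational(-1, 2), Pow(r, -1)))
Function('y')(R) = Mul(Rational(1, 2), Pow(R, -1), Add(R, Mul(Rational(-1, 2), Pow(R, -1)))) (Function('y')(R) = Mul(Add(R, Mul(Rational(-1, 2), Pow(R, -1))), Pow(Add(R, R), -1)) = Mul(Add(R, Mul(Rational(-1, 2), Pow(R, -1))), Pow(Mul(2, R), -1)) = Mul(Add(R, Mul(Rational(-1, 2), Pow(R, -1))), Mul(Rational(1, 2), Pow(R, -1))) = Mul(Rational(1, 2), Pow(R, -1), Add(R, Mul(Rational(-1, 2), Pow(R, -1)))))
Mul(Add(-12656, -42557), Pow(Add(Function('y')(77), 6936), -1)) = Mul(Add(-12656, -42557), Pow(Add(Add(Rational(1, 2), Mul(Rational(-1, 4), Pow(77, -2))), 6936), -1)) = Mul(-55213, Pow(Add(Add(Rational(1, 2), Mul(Rational(-1, 4), Rational(1, 5929))), 6936), -1)) = Mul(-55213, Pow(Add(Add(Rational(1, 2), Rational(-1, 23716)), 6936), -1)) = Mul(-55213, Pow(Add(Rational(11857, 23716), 6936), -1)) = Mul(-55213, Pow(Rational(164506033, 23716), -1)) = Mul(-55213, Rational(23716, 164506033)) = Rational(-1309431508, 164506033)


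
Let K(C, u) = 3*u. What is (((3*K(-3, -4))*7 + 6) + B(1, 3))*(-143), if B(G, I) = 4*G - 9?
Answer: 35893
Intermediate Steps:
B(G, I) = -9 + 4*G
(((3*K(-3, -4))*7 + 6) + B(1, 3))*(-143) = (((3*(3*(-4)))*7 + 6) + (-9 + 4*1))*(-143) = (((3*(-12))*7 + 6) + (-9 + 4))*(-143) = ((-36*7 + 6) - 5)*(-143) = ((-252 + 6) - 5)*(-143) = (-246 - 5)*(-143) = -251*(-143) = 35893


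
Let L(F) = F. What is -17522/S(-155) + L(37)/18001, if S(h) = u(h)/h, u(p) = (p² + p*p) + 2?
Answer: 24445436917/432492026 ≈ 56.522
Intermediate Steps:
u(p) = 2 + 2*p² (u(p) = (p² + p²) + 2 = 2*p² + 2 = 2 + 2*p²)
S(h) = (2 + 2*h²)/h
-17522/S(-155) + L(37)/18001 = -17522/(2*(-155) + 2/(-155)) + 37/18001 = -17522/(-310 + 2*(-1/155)) + 37*(1/18001) = -17522/(-310 - 2/155) + 37/18001 = -17522/(-48052/155) + 37/18001 = -17522*(-155/48052) + 37/18001 = 1357955/24026 + 37/18001 = 24445436917/432492026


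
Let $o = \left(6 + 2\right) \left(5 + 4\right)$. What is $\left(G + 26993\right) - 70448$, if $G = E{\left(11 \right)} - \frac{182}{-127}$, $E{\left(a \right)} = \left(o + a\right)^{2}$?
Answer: $- \frac{4643700}{127} \approx -36565.0$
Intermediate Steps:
$o = 72$ ($o = 8 \cdot 9 = 72$)
$E{\left(a \right)} = \left(72 + a\right)^{2}$
$G = \frac{875085}{127}$ ($G = \left(72 + 11\right)^{2} - \frac{182}{-127} = 83^{2} - - \frac{182}{127} = 6889 + \frac{182}{127} = \frac{875085}{127} \approx 6890.4$)
$\left(G + 26993\right) - 70448 = \left(\frac{875085}{127} + 26993\right) - 70448 = \frac{4303196}{127} - 70448 = - \frac{4643700}{127}$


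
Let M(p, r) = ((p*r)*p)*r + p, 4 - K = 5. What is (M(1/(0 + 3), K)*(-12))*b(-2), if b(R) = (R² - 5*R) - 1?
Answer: -208/3 ≈ -69.333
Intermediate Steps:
b(R) = -1 + R² - 5*R
K = -1 (K = 4 - 1*5 = 4 - 5 = -1)
M(p, r) = p + p²*r² (M(p, r) = (r*p²)*r + p = p²*r² + p = p + p²*r²)
(M(1/(0 + 3), K)*(-12))*b(-2) = (((1 + (-1)²/(0 + 3))/(0 + 3))*(-12))*(-1 + (-2)² - 5*(-2)) = (((1 + 1/3)/3)*(-12))*(-1 + 4 + 10) = (((1 + (⅓)*1)/3)*(-12))*13 = (((1 + ⅓)/3)*(-12))*13 = (((⅓)*(4/3))*(-12))*13 = ((4/9)*(-12))*13 = -16/3*13 = -208/3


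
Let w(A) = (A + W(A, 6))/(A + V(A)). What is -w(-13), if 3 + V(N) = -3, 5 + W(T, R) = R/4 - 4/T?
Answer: -421/494 ≈ -0.85223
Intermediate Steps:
W(T, R) = -5 - 4/T + R/4 (W(T, R) = -5 + (R/4 - 4/T) = -5 + (-4/T + R/4) = -5 - 4/T + R/4)
V(N) = -6 (V(N) = -3 - 3 = -6)
w(A) = (-7/2 + A - 4/A)/(-6 + A) (w(A) = (A + (-5 - 4/A + (¼)*6))/(A - 6) = (A + (-5 - 4/A + 3/2))/(-6 + A) = (A + (-7/2 - 4/A))/(-6 + A) = (-7/2 + A - 4/A)/(-6 + A))
-w(-13) = -(-8 - 1*(-13)*(7 - 2*(-13)))/(2*(-13)*(-6 - 13)) = -(-1)*(-8 - 1*(-13)*(7 + 26))/(2*13*(-19)) = -(-1)*(-1)*(-8 - 1*(-13)*33)/(2*13*19) = -(-1)*(-1)*(-8 + 429)/(2*13*19) = -(-1)*(-1)*421/(2*13*19) = -1*421/494 = -421/494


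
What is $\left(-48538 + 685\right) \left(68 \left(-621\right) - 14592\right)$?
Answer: $2719007460$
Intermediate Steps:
$\left(-48538 + 685\right) \left(68 \left(-621\right) - 14592\right) = - 47853 \left(-42228 - 14592\right) = \left(-47853\right) \left(-56820\right) = 2719007460$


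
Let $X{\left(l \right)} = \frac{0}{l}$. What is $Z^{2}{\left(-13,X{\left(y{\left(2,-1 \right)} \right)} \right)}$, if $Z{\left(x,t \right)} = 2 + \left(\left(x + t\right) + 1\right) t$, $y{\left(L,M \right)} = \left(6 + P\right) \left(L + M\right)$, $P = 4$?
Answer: $4$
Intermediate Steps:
$y{\left(L,M \right)} = 10 L + 10 M$ ($y{\left(L,M \right)} = \left(6 + 4\right) \left(L + M\right) = 10 \left(L + M\right) = 10 L + 10 M$)
$X{\left(l \right)} = 0$
$Z{\left(x,t \right)} = 2 + t \left(1 + t + x\right)$ ($Z{\left(x,t \right)} = 2 + \left(\left(t + x\right) + 1\right) t = 2 + \left(1 + t + x\right) t = 2 + t \left(1 + t + x\right)$)
$Z^{2}{\left(-13,X{\left(y{\left(2,-1 \right)} \right)} \right)} = \left(2 + 0 + 0^{2} + 0 \left(-13\right)\right)^{2} = \left(2 + 0 + 0 + 0\right)^{2} = 2^{2} = 4$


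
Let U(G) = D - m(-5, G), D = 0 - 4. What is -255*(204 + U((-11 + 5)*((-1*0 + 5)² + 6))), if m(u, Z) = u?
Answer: -52275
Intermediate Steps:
D = -4
U(G) = 1 (U(G) = -4 - 1*(-5) = -4 + 5 = 1)
-255*(204 + U((-11 + 5)*((-1*0 + 5)² + 6))) = -255*(204 + 1) = -255*205 = -52275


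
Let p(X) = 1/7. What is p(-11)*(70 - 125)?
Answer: -55/7 ≈ -7.8571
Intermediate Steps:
p(X) = 1/7
p(-11)*(70 - 125) = (70 - 125)/7 = (1/7)*(-55) = -55/7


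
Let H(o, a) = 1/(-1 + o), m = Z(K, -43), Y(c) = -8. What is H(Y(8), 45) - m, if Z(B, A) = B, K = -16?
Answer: 143/9 ≈ 15.889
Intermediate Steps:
m = -16
H(Y(8), 45) - m = 1/(-1 - 8) - 1*(-16) = 1/(-9) + 16 = -⅑ + 16 = 143/9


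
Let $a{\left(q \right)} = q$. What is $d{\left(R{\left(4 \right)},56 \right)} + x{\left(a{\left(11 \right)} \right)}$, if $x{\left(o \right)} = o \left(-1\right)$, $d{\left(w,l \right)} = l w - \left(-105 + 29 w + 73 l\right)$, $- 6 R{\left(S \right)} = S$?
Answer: $-4012$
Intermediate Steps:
$R{\left(S \right)} = - \frac{S}{6}$
$d{\left(w,l \right)} = 105 - 73 l - 29 w + l w$ ($d{\left(w,l \right)} = l w - \left(-105 + 29 w + 73 l\right) = 105 - 73 l - 29 w + l w$)
$x{\left(o \right)} = - o$
$d{\left(R{\left(4 \right)},56 \right)} + x{\left(a{\left(11 \right)} \right)} = \left(105 - 4088 - 29 \left(\left(- \frac{1}{6}\right) 4\right) + 56 \left(\left(- \frac{1}{6}\right) 4\right)\right) - 11 = \left(105 - 4088 - - \frac{58}{3} + 56 \left(- \frac{2}{3}\right)\right) - 11 = \left(105 - 4088 + \frac{58}{3} - \frac{112}{3}\right) - 11 = -4001 - 11 = -4012$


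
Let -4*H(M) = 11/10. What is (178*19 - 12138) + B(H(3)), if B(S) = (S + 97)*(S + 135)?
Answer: 6840441/1600 ≈ 4275.3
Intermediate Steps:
H(M) = -11/40 (H(M) = -11/(4*10) = -¼*11/10 = -11/40)
B(S) = (97 + S)*(135 + S)
(178*19 - 12138) + B(H(3)) = (178*19 - 12138) + (13095 + (-11/40)² + 232*(-11/40)) = (3382 - 12138) + (13095 + 121/1600 - 319/5) = -8756 + 20850041/1600 = 6840441/1600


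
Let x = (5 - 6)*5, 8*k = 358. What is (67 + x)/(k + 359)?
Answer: 248/1615 ≈ 0.15356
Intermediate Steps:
k = 179/4 (k = (⅛)*358 = 179/4 ≈ 44.750)
x = -5 (x = -1*5 = -5)
(67 + x)/(k + 359) = (67 - 5)/(179/4 + 359) = 62/(1615/4) = 62*(4/1615) = 248/1615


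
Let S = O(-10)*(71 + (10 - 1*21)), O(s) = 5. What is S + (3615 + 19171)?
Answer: 23086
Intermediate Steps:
S = 300 (S = 5*(71 + (10 - 1*21)) = 5*(71 + (10 - 21)) = 5*(71 - 11) = 5*60 = 300)
S + (3615 + 19171) = 300 + (3615 + 19171) = 300 + 22786 = 23086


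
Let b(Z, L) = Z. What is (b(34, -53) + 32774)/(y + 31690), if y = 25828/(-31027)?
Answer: 169655636/163869967 ≈ 1.0353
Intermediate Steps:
y = -25828/31027 (y = 25828*(-1/31027) = -25828/31027 ≈ -0.83244)
(b(34, -53) + 32774)/(y + 31690) = (34 + 32774)/(-25828/31027 + 31690) = 32808/(983219802/31027) = 32808*(31027/983219802) = 169655636/163869967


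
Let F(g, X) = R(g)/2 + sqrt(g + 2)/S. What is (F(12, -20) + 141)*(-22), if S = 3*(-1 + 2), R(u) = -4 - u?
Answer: -2926 - 22*sqrt(14)/3 ≈ -2953.4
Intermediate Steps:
S = 3 (S = 3*1 = 3)
F(g, X) = -2 - g/2 + sqrt(2 + g)/3 (F(g, X) = (-4 - g)/2 + sqrt(g + 2)/3 = (-4 - g)*(1/2) + sqrt(2 + g)*(1/3) = (-2 - g/2) + sqrt(2 + g)/3 = -2 - g/2 + sqrt(2 + g)/3)
(F(12, -20) + 141)*(-22) = ((-2 - 1/2*12 + sqrt(2 + 12)/3) + 141)*(-22) = ((-2 - 6 + sqrt(14)/3) + 141)*(-22) = ((-8 + sqrt(14)/3) + 141)*(-22) = (133 + sqrt(14)/3)*(-22) = -2926 - 22*sqrt(14)/3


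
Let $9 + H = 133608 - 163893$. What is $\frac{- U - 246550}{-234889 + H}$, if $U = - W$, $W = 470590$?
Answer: $- \frac{224040}{265183} \approx -0.84485$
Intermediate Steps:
$U = -470590$ ($U = \left(-1\right) 470590 = -470590$)
$H = -30294$ ($H = -9 + \left(133608 - 163893\right) = -9 - 30285 = -30294$)
$\frac{- U - 246550}{-234889 + H} = \frac{\left(-1\right) \left(-470590\right) - 246550}{-234889 - 30294} = \frac{470590 - 246550}{-265183} = 224040 \left(- \frac{1}{265183}\right) = - \frac{224040}{265183}$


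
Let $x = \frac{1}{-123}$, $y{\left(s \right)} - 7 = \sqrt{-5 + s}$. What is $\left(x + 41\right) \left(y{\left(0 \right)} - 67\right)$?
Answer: $- \frac{100840}{41} + \frac{5042 i \sqrt{5}}{123} \approx -2459.5 + 91.661 i$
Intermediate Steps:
$y{\left(s \right)} = 7 + \sqrt{-5 + s}$
$x = - \frac{1}{123} \approx -0.0081301$
$\left(x + 41\right) \left(y{\left(0 \right)} - 67\right) = \left(- \frac{1}{123} + 41\right) \left(\left(7 + \sqrt{-5 + 0}\right) - 67\right) = \frac{5042 \left(\left(7 + \sqrt{-5}\right) - 67\right)}{123} = \frac{5042 \left(\left(7 + i \sqrt{5}\right) - 67\right)}{123} = \frac{5042 \left(-60 + i \sqrt{5}\right)}{123} = - \frac{100840}{41} + \frac{5042 i \sqrt{5}}{123}$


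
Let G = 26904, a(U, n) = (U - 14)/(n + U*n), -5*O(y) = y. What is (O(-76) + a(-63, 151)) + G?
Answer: 1260088137/46810 ≈ 26919.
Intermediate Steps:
O(y) = -y/5
a(U, n) = (-14 + U)/(n + U*n)
(O(-76) + a(-63, 151)) + G = (-⅕*(-76) + (-14 - 63)/(151*(1 - 63))) + 26904 = (76/5 + (1/151)*(-77)/(-62)) + 26904 = (76/5 + (1/151)*(-1/62)*(-77)) + 26904 = (76/5 + 77/9362) + 26904 = 711897/46810 + 26904 = 1260088137/46810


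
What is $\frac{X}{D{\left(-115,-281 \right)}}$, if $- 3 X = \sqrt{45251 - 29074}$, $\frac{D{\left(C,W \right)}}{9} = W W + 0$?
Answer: $- \frac{\sqrt{16177}}{2131947} \approx -5.9659 \cdot 10^{-5}$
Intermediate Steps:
$D{\left(C,W \right)} = 9 W^{2}$ ($D{\left(C,W \right)} = 9 \left(W W + 0\right) = 9 \left(W^{2} + 0\right) = 9 W^{2}$)
$X = - \frac{\sqrt{16177}}{3}$ ($X = - \frac{\sqrt{45251 - 29074}}{3} = - \frac{\sqrt{16177}}{3} \approx -42.396$)
$\frac{X}{D{\left(-115,-281 \right)}} = \frac{\left(- \frac{1}{3}\right) \sqrt{16177}}{9 \left(-281\right)^{2}} = \frac{\left(- \frac{1}{3}\right) \sqrt{16177}}{9 \cdot 78961} = \frac{\left(- \frac{1}{3}\right) \sqrt{16177}}{710649} = - \frac{\sqrt{16177}}{3} \cdot \frac{1}{710649} = - \frac{\sqrt{16177}}{2131947}$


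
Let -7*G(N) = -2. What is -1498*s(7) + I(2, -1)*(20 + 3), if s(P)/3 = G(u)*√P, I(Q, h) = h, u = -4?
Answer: -23 - 1284*√7 ≈ -3420.1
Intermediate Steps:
G(N) = 2/7 (G(N) = -⅐*(-2) = 2/7)
s(P) = 6*√P/7 (s(P) = 3*(2*√P/7) = 6*√P/7)
-1498*s(7) + I(2, -1)*(20 + 3) = -1284*√7 - (20 + 3) = -1284*√7 - 1*23 = -1284*√7 - 23 = -23 - 1284*√7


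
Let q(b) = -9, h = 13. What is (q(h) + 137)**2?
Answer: 16384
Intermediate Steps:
(q(h) + 137)**2 = (-9 + 137)**2 = 128**2 = 16384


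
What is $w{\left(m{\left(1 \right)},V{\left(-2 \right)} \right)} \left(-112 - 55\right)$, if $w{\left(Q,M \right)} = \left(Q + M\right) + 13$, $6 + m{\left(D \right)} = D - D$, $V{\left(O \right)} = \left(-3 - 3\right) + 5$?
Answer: $-1002$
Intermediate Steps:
$V{\left(O \right)} = -1$ ($V{\left(O \right)} = -6 + 5 = -1$)
$m{\left(D \right)} = -6$ ($m{\left(D \right)} = -6 + \left(D - D\right) = -6 + 0 = -6$)
$w{\left(Q,M \right)} = 13 + M + Q$ ($w{\left(Q,M \right)} = \left(M + Q\right) + 13 = 13 + M + Q$)
$w{\left(m{\left(1 \right)},V{\left(-2 \right)} \right)} \left(-112 - 55\right) = \left(13 - 1 - 6\right) \left(-112 - 55\right) = 6 \left(-167\right) = -1002$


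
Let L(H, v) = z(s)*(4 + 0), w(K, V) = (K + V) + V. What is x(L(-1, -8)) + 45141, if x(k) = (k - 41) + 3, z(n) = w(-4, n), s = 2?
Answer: 45103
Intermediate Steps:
w(K, V) = K + 2*V
z(n) = -4 + 2*n
L(H, v) = 0 (L(H, v) = (-4 + 2*2)*(4 + 0) = (-4 + 4)*4 = 0*4 = 0)
x(k) = -38 + k (x(k) = (-41 + k) + 3 = -38 + k)
x(L(-1, -8)) + 45141 = (-38 + 0) + 45141 = -38 + 45141 = 45103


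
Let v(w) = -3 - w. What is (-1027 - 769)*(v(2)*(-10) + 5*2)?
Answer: -107760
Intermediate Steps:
(-1027 - 769)*(v(2)*(-10) + 5*2) = (-1027 - 769)*((-3 - 1*2)*(-10) + 5*2) = -1796*((-3 - 2)*(-10) + 10) = -1796*(-5*(-10) + 10) = -1796*(50 + 10) = -1796*60 = -107760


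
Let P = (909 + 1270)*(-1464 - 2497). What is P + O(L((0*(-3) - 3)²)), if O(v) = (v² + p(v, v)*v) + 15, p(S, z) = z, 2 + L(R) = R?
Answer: -8630906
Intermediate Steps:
L(R) = -2 + R
P = -8631019 (P = 2179*(-3961) = -8631019)
O(v) = 15 + 2*v² (O(v) = (v² + v*v) + 15 = (v² + v²) + 15 = 2*v² + 15 = 15 + 2*v²)
P + O(L((0*(-3) - 3)²)) = -8631019 + (15 + 2*(-2 + (0*(-3) - 3)²)²) = -8631019 + (15 + 2*(-2 + (0 - 3)²)²) = -8631019 + (15 + 2*(-2 + (-3)²)²) = -8631019 + (15 + 2*(-2 + 9)²) = -8631019 + (15 + 2*7²) = -8631019 + (15 + 2*49) = -8631019 + (15 + 98) = -8631019 + 113 = -8630906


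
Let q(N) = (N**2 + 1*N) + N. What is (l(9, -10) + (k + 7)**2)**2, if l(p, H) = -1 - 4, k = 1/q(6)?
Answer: 10413998401/5308416 ≈ 1961.8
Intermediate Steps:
q(N) = N**2 + 2*N (q(N) = (N**2 + N) + N = (N + N**2) + N = N**2 + 2*N)
k = 1/48 (k = 1/(6*(2 + 6)) = 1/(6*8) = 1/48 ≈ 0.020833)
l(p, H) = -5
(l(9, -10) + (k + 7)**2)**2 = (-5 + (1/48 + 7)**2)**2 = (-5 + (337/48)**2)**2 = (-5 + 113569/2304)**2 = (102049/2304)**2 = 10413998401/5308416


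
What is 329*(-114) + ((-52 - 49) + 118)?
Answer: -37489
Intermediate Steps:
329*(-114) + ((-52 - 49) + 118) = -37506 + (-101 + 118) = -37506 + 17 = -37489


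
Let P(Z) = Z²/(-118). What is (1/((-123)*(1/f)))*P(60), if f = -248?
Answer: -148800/2419 ≈ -61.513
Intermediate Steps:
P(Z) = -Z²/118 (P(Z) = Z²*(-1/118) = -Z²/118)
(1/((-123)*(1/f)))*P(60) = (1/((-123)*(1/(-248))))*(-1/118*60²) = (-1/(123*(-1/248)))*(-1/118*3600) = -1/123*(-248)*(-1800/59) = (248/123)*(-1800/59) = -148800/2419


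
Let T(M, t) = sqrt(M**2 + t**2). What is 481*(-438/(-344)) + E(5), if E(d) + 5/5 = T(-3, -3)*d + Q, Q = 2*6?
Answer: 107231/172 + 15*sqrt(2) ≈ 644.65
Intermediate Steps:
Q = 12
E(d) = 11 + 3*d*sqrt(2) (E(d) = -1 + (sqrt((-3)**2 + (-3)**2)*d + 12) = -1 + (sqrt(9 + 9)*d + 12) = -1 + (sqrt(18)*d + 12) = -1 + ((3*sqrt(2))*d + 12) = -1 + (3*d*sqrt(2) + 12) = -1 + (12 + 3*d*sqrt(2)) = 11 + 3*d*sqrt(2))
481*(-438/(-344)) + E(5) = 481*(-438/(-344)) + (11 + 3*5*sqrt(2)) = 481*(-438*(-1/344)) + (11 + 15*sqrt(2)) = 481*(219/172) + (11 + 15*sqrt(2)) = 105339/172 + (11 + 15*sqrt(2)) = 107231/172 + 15*sqrt(2)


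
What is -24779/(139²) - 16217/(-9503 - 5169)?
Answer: -50228831/283477712 ≈ -0.17719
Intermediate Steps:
-24779/(139²) - 16217/(-9503 - 5169) = -24779/19321 - 16217/(-14672) = -24779*1/19321 - 16217*(-1/14672) = -24779/19321 + 16217/14672 = -50228831/283477712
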